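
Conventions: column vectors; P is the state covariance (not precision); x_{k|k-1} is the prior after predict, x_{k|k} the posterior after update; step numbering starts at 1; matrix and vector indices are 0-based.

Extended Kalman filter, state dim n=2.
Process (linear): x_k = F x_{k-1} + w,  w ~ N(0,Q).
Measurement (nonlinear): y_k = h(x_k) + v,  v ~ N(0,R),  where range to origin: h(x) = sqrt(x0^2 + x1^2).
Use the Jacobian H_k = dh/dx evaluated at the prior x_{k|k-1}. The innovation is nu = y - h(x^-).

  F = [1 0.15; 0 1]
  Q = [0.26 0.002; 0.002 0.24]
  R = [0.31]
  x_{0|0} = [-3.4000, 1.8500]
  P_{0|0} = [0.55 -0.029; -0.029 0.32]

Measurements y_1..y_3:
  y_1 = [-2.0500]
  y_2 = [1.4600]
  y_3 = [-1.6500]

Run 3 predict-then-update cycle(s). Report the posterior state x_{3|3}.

step 1: x^-=[-3.1225, 1.8500]  P^-=[0.8085 0.0210; 0.0210 0.5600]  H_jac=[-0.8603 0.5097]  S=[1.0355]  K=[-0.6614; 0.2582]  nu=[-5.6794]  x^+=[0.6338, 0.3835]  P^+=[0.3555 0.1978; 0.1978 0.4910]
step 2: x^-=[0.6913, 0.3835]  P^-=[0.6859 0.2735; 0.2735 0.7310]  H_jac=[0.8744 0.4851]  S=[1.2386]  K=[0.5914; 0.4794]  nu=[0.6694]  x^+=[1.0872, 0.7044]  P^+=[0.2527 -0.0777; -0.0777 0.4463]
step 3: x^-=[1.1929, 0.7044]  P^-=[0.4995 -0.0087; -0.0087 0.6863]  H_jac=[0.8611 0.5085]  S=[0.8502]  K=[0.5007; 0.4017]  nu=[-3.0354]  x^+=[-0.3269, -0.5148]  P^+=[0.2864 -0.1797; -0.1797 0.5492]

x_post = [-0.3269, -0.5148]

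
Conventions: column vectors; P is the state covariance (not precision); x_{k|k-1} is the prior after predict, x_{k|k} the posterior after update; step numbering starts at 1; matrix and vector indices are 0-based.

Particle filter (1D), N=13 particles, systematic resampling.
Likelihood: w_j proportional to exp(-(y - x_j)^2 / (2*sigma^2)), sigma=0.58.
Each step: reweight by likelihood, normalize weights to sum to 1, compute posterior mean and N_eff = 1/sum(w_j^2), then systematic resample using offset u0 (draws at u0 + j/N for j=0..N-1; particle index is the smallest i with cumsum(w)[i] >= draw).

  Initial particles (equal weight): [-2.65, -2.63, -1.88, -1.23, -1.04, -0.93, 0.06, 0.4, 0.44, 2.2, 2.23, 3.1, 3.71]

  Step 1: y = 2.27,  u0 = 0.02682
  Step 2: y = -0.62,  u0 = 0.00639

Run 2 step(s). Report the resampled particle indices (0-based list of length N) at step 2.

resampled_idx = [0, 0, 1, 2, 3, 3, 4, 5, 6, 7, 8, 9, 10]

step 1: w=[0.0000, 0.0000, 0.0000, 0.0000, 0.0000, 0.0000, 0.0003, 0.0023, 0.0029, 0.4122, 0.4142, 0.1491, 0.0190]  mean=2.3656  Neff=2.7467  idx=[9, 9, 9, 9, 9, 9, 10, 10, 10, 10, 10, 11, 11]
step 2: w=[0.1012, 0.1012, 0.1012, 0.1012, 0.1012, 0.1012, 0.0786, 0.0786, 0.0786, 0.0786, 0.0786, 0.0000, 0.0000]  mean=2.2118  Neff=10.8346  idx=[0, 0, 1, 2, 3, 3, 4, 5, 6, 7, 8, 9, 10]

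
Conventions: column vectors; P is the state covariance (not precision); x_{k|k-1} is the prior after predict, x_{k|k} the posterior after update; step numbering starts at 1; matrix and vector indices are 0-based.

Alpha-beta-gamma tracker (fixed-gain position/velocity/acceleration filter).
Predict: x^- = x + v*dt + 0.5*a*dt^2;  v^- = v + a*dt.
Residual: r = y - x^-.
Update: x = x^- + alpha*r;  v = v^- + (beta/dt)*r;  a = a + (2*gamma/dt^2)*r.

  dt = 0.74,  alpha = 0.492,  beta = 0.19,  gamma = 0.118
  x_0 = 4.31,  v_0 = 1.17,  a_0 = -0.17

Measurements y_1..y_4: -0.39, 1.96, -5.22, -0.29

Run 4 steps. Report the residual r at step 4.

resid = 7.4708

step 1: x_pred=5.1293  r=-5.5193  x^+=2.4138  v^+=-0.3729  a^+=-2.5486
step 2: x_pred=1.4400  r=0.5200  x^+=1.6958  v^+=-2.1254  a^+=-2.3245
step 3: x_pred=-0.5134  r=-4.7066  x^+=-2.8290  v^+=-5.0540  a^+=-4.3530
step 4: x_pred=-7.7608  r=7.4708  x^+=-4.0852  v^+=-6.3570  a^+=-1.1332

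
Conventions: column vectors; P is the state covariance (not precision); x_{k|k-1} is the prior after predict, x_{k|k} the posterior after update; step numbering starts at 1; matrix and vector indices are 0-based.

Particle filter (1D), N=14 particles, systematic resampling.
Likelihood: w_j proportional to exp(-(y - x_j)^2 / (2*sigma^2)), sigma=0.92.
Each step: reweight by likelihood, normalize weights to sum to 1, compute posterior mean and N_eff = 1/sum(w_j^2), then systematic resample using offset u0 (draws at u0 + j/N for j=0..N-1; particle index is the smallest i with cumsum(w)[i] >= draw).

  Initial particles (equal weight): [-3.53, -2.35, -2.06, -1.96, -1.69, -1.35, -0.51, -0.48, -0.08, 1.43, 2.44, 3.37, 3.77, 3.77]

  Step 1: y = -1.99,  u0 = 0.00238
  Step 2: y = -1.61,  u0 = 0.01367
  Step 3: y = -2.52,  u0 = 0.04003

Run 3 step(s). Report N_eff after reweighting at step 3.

step 1: w=[0.0444, 0.1668, 0.1795, 0.1800, 0.1707, 0.1414, 0.0494, 0.0468, 0.0209, 0.0002, 0.0000, 0.0000, 0.0000, 0.0000]  mean=-1.7996  Neff=6.7290  idx=[0, 1, 1, 2, 2, 2, 3, 3, 4, 4, 4, 5, 5, 6]
step 2: w=[0.0099, 0.0630, 0.0630, 0.0773, 0.0773, 0.0773, 0.0810, 0.0810, 0.0868, 0.0868, 0.0868, 0.0837, 0.0837, 0.0426]  mean=-1.8137  Neff=12.9063  idx=[1, 2, 3, 4, 5, 6, 6, 7, 8, 9, 10, 11, 11, 12]
step 3: w=[0.0942, 0.0942, 0.0845, 0.0845, 0.0845, 0.0796, 0.0796, 0.0796, 0.0638, 0.0638, 0.0638, 0.0427, 0.0427, 0.0427]  mean=-1.9291  Neff=13.1865  idx=[0, 1, 1, 2, 3, 4, 5, 6, 7, 8, 9, 10, 11, 13]

N_eff = 13.1865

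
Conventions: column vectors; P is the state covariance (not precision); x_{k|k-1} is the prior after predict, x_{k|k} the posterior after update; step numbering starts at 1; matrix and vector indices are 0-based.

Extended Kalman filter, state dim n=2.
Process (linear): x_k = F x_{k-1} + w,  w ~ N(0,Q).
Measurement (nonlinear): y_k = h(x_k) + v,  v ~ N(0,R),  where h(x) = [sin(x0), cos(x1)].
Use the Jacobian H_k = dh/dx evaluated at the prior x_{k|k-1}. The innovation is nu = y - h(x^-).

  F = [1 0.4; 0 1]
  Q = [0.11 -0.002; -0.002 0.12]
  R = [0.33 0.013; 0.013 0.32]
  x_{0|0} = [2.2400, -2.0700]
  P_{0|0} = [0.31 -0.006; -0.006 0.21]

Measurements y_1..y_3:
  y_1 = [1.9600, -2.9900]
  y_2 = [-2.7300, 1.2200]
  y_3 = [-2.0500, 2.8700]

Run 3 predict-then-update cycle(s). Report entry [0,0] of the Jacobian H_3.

H_jac[0,0] = -0.9408

step 1: x^-=[1.4120, -2.0700]  P^-=[0.4488 0.0760; 0.0760 0.3300]  H_jac=[0.1581 0.0000; 0.0000 0.8780]  S=[0.3412 0.0236; 0.0236 0.5744]  K=[0.2005 0.1079; 0.0004 0.5044]  nu=[0.9726, -2.5113]  x^+=[1.3359, -3.3363]  P^+=[0.4274 0.0423; 0.0423 0.1839]
step 2: x^-=[0.0014, -3.3363]  P^-=[0.6006 0.1139; 0.1139 0.3039]  H_jac=[1.0000 0.0000; 0.0000 -0.1935]  S=[0.9306 -0.0090; -0.0090 0.3314]  K=[0.6449 -0.0489; 0.1207 -0.1741]  nu=[-2.7314, 2.2011]  x^+=[-1.8678, -4.0492]  P^+=[0.2122 0.0376; 0.0376 0.2799]
step 3: x^-=[-3.4875, -4.0492]  P^-=[0.3970 0.1475; 0.1475 0.3999]  H_jac=[-0.9408 0.0000; 0.0000 -0.7880]  S=[0.6814 0.1224; 0.1224 0.5683]  K=[-0.5320 -0.0900; -0.1083 -0.5312]  nu=[-2.3890, 3.4857]  x^+=[-2.5302, -5.6419]  P^+=[0.1879 0.0453; 0.0453 0.2175]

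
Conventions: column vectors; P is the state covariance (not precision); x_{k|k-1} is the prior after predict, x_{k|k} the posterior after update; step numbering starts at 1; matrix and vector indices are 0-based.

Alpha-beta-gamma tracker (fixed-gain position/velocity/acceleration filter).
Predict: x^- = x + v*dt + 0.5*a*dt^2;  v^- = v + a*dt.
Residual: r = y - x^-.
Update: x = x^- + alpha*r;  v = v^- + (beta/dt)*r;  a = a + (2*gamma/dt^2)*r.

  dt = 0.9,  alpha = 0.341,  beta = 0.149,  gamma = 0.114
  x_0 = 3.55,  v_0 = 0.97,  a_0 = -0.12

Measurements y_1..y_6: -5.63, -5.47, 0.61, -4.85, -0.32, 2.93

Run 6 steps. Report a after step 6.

a_post = 8.7982

step 1: x_pred=4.3744  r=-10.0044  x^+=0.9629  v^+=-0.7943  a^+=-2.9361
step 2: x_pred=-0.9411  r=-4.5289  x^+=-2.4854  v^+=-4.1865  a^+=-4.2109
step 3: x_pred=-7.9587  r=8.5687  x^+=-5.0368  v^+=-6.5577  a^+=-1.7989
step 4: x_pred=-11.6673  r=6.8173  x^+=-9.3426  v^+=-7.0481  a^+=0.1200
step 5: x_pred=-15.6373  r=15.3173  x^+=-10.4141  v^+=-4.4042  a^+=4.4315
step 6: x_pred=-12.5831  r=15.5131  x^+=-7.2932  v^+=2.1524  a^+=8.7982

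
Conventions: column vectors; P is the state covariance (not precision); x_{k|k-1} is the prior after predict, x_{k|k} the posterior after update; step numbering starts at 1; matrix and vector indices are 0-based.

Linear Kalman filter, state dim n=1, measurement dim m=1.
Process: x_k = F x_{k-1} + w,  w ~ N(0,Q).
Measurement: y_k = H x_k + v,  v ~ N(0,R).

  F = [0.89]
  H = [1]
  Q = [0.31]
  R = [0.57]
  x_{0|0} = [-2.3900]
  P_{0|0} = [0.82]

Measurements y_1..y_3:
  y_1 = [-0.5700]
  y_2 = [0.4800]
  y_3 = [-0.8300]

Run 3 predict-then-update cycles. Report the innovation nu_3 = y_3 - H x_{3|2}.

innov = [-0.6014]

step 1: x^-=[-2.1271]  P^-=[0.9595]  S=[1.5295]  K=[0.6273]  nu=[1.5571]  x^+=[-1.1503]  P^+=[0.3576]
step 2: x^-=[-1.0237]  P^-=[0.5932]  S=[1.1632]  K=[0.5100]  nu=[1.5037]  x^+=[-0.2569]  P^+=[0.2907]
step 3: x^-=[-0.2286]  P^-=[0.5403]  S=[1.1103]  K=[0.4866]  nu=[-0.6014]  x^+=[-0.5212]  P^+=[0.2774]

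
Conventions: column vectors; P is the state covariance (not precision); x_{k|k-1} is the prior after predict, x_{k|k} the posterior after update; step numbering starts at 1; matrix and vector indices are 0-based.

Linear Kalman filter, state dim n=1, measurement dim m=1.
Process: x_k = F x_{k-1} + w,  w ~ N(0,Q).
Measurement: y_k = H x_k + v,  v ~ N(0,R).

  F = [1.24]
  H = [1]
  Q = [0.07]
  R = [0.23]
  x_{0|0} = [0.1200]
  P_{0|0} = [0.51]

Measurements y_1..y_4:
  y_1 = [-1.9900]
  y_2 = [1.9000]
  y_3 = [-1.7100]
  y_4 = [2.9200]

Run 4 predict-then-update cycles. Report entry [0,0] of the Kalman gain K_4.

step 1: x^-=[0.1488]  P^-=[0.8542]  S=[1.0842]  K=[0.7879]  nu=[-2.1388]  x^+=[-1.5363]  P^+=[0.1812]
step 2: x^-=[-1.9050]  P^-=[0.3486]  S=[0.5786]  K=[0.6025]  nu=[3.8050]  x^+=[0.3875]  P^+=[0.1386]
step 3: x^-=[0.4806]  P^-=[0.2831]  S=[0.5131]  K=[0.5517]  nu=[-2.1906]  x^+=[-0.7280]  P^+=[0.1269]
step 4: x^-=[-0.9027]  P^-=[0.2651]  S=[0.4951]  K=[0.5355]  nu=[3.8227]  x^+=[1.1442]  P^+=[0.1232]

K[0,0] = 0.5355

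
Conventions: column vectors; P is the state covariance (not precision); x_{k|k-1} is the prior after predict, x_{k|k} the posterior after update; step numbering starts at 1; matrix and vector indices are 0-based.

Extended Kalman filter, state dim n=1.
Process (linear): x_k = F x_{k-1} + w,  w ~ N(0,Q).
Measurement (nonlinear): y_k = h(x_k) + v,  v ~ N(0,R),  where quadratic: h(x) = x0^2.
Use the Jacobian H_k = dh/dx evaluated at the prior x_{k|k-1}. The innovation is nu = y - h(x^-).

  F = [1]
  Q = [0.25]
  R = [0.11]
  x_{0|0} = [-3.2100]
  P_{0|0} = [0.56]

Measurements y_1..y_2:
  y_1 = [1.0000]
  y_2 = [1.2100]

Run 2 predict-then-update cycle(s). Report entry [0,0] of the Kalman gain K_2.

K[0,0] = -0.2736

step 1: x^-=[-3.2100]  P^-=[0.8100]  H_jac=[-6.4200]  S=[33.4953]  K=[-0.1553]  nu=[-9.3041]  x^+=[-1.7655]  P^+=[0.0027]
step 2: x^-=[-1.7655]  P^-=[0.2527]  H_jac=[-3.5310]  S=[3.2602]  K=[-0.2736]  nu=[-1.9071]  x^+=[-1.2437]  P^+=[0.0085]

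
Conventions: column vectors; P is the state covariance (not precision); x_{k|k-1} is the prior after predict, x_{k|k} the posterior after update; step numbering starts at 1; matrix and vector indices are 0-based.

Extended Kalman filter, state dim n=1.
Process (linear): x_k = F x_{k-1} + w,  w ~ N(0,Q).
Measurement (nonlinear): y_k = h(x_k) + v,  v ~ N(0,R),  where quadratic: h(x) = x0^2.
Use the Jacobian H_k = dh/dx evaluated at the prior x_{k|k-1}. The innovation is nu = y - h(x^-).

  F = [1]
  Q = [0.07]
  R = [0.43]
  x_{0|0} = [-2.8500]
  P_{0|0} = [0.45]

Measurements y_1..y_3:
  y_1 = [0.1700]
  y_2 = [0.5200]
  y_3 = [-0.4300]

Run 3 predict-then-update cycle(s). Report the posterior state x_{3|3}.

step 1: x^-=[-2.8500]  P^-=[0.5200]  H_jac=[-5.7000]  S=[17.3248]  K=[-0.1711]  nu=[-7.9525]  x^+=[-1.4895]  P^+=[0.0129]
step 2: x^-=[-1.4895]  P^-=[0.0829]  H_jac=[-2.9789]  S=[1.1657]  K=[-0.2119]  nu=[-1.6985]  x^+=[-1.1296]  P^+=[0.0306]
step 3: x^-=[-1.1296]  P^-=[0.1006]  H_jac=[-2.2592]  S=[0.9434]  K=[-0.2409]  nu=[-1.7060]  x^+=[-0.7187]  P^+=[0.0458]

x_post = [-0.7187]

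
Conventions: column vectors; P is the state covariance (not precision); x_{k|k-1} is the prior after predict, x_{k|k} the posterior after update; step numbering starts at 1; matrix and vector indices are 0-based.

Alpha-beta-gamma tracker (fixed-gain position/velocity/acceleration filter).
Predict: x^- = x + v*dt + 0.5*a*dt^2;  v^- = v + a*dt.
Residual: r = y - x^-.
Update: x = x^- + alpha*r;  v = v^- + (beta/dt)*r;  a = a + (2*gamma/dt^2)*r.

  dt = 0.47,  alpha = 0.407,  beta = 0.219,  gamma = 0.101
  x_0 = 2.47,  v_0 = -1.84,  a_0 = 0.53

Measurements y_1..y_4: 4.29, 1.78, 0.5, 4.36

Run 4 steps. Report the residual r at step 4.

resid = 2.3400

step 1: x_pred=1.6637  r=2.6263  x^+=2.7326  v^+=-0.3672  a^+=2.9316
step 2: x_pred=2.8838  r=-1.1038  x^+=2.4346  v^+=0.4963  a^+=1.9222
step 3: x_pred=2.8802  r=-2.3802  x^+=1.9114  v^+=0.2907  a^+=-0.2543
step 4: x_pred=2.0200  r=2.3400  x^+=2.9724  v^+=1.2615  a^+=1.8855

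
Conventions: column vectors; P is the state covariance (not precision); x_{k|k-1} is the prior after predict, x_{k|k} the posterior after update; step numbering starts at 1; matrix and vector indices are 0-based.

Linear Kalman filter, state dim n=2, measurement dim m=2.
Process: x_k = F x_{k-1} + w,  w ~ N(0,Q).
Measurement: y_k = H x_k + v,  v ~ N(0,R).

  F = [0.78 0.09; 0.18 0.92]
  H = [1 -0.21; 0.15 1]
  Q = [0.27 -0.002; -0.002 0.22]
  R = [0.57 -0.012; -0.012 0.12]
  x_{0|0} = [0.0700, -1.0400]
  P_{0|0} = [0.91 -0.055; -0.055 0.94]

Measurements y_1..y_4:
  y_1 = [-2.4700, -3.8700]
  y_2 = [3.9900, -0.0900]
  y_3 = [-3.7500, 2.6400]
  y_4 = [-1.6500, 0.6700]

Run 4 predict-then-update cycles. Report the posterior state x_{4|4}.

step 1: x^-=[-0.0390, -0.9442]  P^-=[0.8235 0.1632; 0.1632 1.0269]  S=[1.3703 0.0540; 0.0540 1.2144]  K=[0.5677 0.2109; -0.0725 0.8690]  nu=[-2.6293, -2.9200]  x^+=[-2.1474, -3.2910]  P^+=[0.3150 -0.0288; -0.0288 0.1095]
step 2: x^-=[-1.9712, -3.4143]  P^-=[0.4585 0.0302; 0.0302 0.3133]  S=[1.0296 0.0202; 0.0202 0.4527]  K=[0.4352 0.1992; -0.0484 0.7043]  nu=[5.2442, 3.6200]  x^+=[1.0323, -1.1186]  P^+=[0.2420 -0.0176; -0.0176 0.0877]
step 3: x^-=[0.7045, -0.8433]  P^-=[0.4155 0.0263; 0.0263 0.2963]  S=[0.9875 0.0136; 0.0136 0.4335]  K=[0.4125 0.1915; -0.0459 0.6940]  nu=[-4.6316, 3.3777]  x^+=[-0.5592, 1.7133]  P^+=[0.2294 -0.0164; -0.0164 0.0863]
step 4: x^-=[-0.2819, 1.4755]  P^-=[0.4080 0.0253; 0.0253 0.2950]  S=[0.9803 0.0118; 0.0118 0.4318]  K=[0.4084 0.1892; -0.0457 0.6933]  nu=[-1.0582, -0.7633]  x^+=[-0.8586, 0.9947]  P^+=[0.2271 -0.0163; -0.0163 0.0862]

x_post = [-0.8586, 0.9947]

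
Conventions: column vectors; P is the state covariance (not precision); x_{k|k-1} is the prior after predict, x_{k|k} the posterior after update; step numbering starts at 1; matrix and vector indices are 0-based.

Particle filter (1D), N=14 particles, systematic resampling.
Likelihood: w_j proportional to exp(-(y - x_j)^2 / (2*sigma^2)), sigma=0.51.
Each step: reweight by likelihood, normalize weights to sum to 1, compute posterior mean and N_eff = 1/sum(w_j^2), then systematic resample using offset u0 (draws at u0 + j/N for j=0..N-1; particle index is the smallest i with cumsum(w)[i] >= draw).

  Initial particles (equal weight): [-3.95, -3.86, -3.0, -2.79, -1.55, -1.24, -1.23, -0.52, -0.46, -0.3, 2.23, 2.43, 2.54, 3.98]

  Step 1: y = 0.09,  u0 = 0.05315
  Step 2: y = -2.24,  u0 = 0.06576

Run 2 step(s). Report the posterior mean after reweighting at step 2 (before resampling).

post_mean = -0.4645

step 1: w=[0.0000, 0.0000, 0.0000, 0.0000, 0.0030, 0.0178, 0.0188, 0.2617, 0.2991, 0.3994, 0.0001, 0.0000, 0.0000, 0.0000]  mean=-0.4432  Neff=3.1430  idx=[7, 7, 7, 7, 8, 8, 8, 8, 9, 9, 9, 9, 9, 9]
step 2: w=[0.1258, 0.1258, 0.1258, 0.1258, 0.0840, 0.0840, 0.0840, 0.0840, 0.0268, 0.0268, 0.0268, 0.0268, 0.0268, 0.0268]  mean=-0.4645  Neff=10.4308  idx=[0, 1, 1, 2, 2, 3, 3, 4, 5, 6, 7, 8, 11, 13]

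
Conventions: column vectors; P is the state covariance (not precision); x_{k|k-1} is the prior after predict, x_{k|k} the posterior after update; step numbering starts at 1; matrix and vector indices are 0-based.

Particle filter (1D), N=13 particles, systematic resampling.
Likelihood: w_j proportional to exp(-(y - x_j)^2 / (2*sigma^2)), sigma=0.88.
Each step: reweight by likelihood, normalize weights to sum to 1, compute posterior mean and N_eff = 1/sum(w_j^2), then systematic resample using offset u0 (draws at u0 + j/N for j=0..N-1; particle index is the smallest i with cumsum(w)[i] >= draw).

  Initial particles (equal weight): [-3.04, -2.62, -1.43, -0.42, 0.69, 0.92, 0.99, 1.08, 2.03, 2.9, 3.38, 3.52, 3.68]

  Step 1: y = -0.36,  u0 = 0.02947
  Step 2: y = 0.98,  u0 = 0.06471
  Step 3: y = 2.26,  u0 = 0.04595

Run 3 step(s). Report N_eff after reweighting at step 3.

N_eff = 10.4015

step 1: w=[0.0033, 0.0125, 0.1615, 0.3375, 0.1660, 0.1174, 0.1043, 0.0887, 0.0085, 0.0004, 0.0000, 0.0000, 0.0000]  mean=0.0246  Neff=4.9930  idx=[2, 2, 3, 3, 3, 3, 3, 4, 4, 5, 6, 6, 7]
step 2: w=[0.0032, 0.0032, 0.0384, 0.0384, 0.0384, 0.0384, 0.0384, 0.1290, 0.1290, 0.1359, 0.1362, 0.1362, 0.1353]  mean=0.6289  Neff=8.7311  idx=[3, 5, 7, 7, 8, 8, 9, 10, 10, 11, 11, 12, 12]
step 3: w=[0.0029, 0.0029, 0.0604, 0.0604, 0.0604, 0.0604, 0.0930, 0.1046, 0.1046, 0.1046, 0.1046, 0.1206, 0.1206]  mean=0.9247  Neff=10.4015  idx=[2, 3, 5, 6, 7, 7, 8, 9, 10, 10, 11, 12, 12]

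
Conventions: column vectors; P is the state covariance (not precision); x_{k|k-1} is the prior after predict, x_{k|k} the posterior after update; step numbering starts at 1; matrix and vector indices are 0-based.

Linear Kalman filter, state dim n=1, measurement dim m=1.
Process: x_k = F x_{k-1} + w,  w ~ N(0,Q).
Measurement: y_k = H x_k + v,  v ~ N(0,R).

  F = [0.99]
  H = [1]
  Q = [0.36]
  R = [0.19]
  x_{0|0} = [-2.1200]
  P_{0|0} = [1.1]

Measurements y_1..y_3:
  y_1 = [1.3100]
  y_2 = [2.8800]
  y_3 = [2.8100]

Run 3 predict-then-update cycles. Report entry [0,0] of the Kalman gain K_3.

step 1: x^-=[-2.0988]  P^-=[1.4381]  S=[1.6281]  K=[0.8833]  nu=[3.4088]  x^+=[0.9122]  P^+=[0.1678]
step 2: x^-=[0.9031]  P^-=[0.5245]  S=[0.7145]  K=[0.7341]  nu=[1.9769]  x^+=[2.3543]  P^+=[0.1395]
step 3: x^-=[2.3307]  P^-=[0.4967]  S=[0.6867]  K=[0.7233]  nu=[0.4793]  x^+=[2.6774]  P^+=[0.1374]

K[0,0] = 0.7233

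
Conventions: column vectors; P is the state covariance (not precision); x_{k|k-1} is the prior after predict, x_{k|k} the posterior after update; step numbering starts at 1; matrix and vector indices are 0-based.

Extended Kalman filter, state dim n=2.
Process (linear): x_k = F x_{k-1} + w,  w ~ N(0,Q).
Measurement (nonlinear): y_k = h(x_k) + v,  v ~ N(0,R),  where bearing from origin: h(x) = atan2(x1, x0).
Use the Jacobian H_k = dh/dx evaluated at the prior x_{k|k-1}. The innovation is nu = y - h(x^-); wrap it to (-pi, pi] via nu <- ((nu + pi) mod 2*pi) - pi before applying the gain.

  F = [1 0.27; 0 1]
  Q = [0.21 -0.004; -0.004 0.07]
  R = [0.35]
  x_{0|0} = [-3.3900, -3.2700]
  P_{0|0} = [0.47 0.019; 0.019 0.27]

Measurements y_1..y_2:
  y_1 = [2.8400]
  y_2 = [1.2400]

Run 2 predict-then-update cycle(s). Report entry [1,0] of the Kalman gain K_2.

K[1,0] = -0.1146

step 1: x^-=[-4.2729, -3.2700]  P^-=[0.7099 0.0879; 0.0879 0.3400]  H_jac=[0.1130 -0.1476]  S=[0.3635]  K=[0.1849; -0.1107]  nu=[-0.9548]  x^+=[-4.4494, -3.1643]  P^+=[0.6975 0.0953; 0.0953 0.3355]
step 2: x^-=[-5.3038, -3.1643]  P^-=[0.9835 0.1819; 0.1819 0.4055]  H_jac=[0.0830 -0.1391]  S=[0.3604]  K=[0.1562; -0.1146]  nu=[-2.4395]  x^+=[-5.6848, -2.8847]  P^+=[0.9747 0.1884; 0.1884 0.4008]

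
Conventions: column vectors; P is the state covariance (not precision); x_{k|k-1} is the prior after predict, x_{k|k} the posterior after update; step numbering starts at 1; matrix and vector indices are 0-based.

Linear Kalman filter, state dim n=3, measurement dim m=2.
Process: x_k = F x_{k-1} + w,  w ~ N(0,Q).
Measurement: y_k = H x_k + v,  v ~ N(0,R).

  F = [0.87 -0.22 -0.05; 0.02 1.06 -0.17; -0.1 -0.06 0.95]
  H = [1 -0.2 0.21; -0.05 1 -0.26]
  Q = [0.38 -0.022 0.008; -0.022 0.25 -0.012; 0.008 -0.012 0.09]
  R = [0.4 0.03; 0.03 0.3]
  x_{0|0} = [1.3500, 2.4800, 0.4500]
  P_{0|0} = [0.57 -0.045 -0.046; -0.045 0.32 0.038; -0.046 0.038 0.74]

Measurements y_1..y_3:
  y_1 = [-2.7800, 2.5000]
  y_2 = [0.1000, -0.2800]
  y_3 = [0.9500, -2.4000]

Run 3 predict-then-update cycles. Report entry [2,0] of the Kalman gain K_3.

K[2,0] = -0.0609

step 1: x^-=[0.6064, 2.5793, 0.1437]  P^-=[0.8508 -0.1155 -0.1172; -0.1155 0.6159 -0.1112; -0.1172 -0.1112 0.7686]  S=[1.3156 -0.2917; -0.2917 1.0363]  K=[0.6594 0.0626; -0.0639 0.6098; -0.0158 -0.2989]  nu=[-2.9007, -0.0116]  x^+=[-1.3071, 2.7576, 0.1930]  P^+=[0.2988 0.0166 -0.1419; 0.0166 0.2024 0.0791; -0.1419 0.0791 0.6784]
step 2: x^-=[-1.7535, 2.8641, 0.1486]  P^-=[0.6254 -0.0231 -0.1824; -0.0231 0.4703 -0.0614; -0.1824 -0.0614 0.7241]  S=[1.0139 -0.1250; -0.1250 0.8503]  K=[0.5933 0.0790; -0.0587 0.5646; -0.0536 -0.2908]  nu=[2.3951, -3.1932]  x^+=[-0.5847, 0.9207, 0.9488]  P^+=[0.2749 0.0155 -0.1527; 0.0155 0.1875 0.0734; -0.1527 0.0734 0.6532]
step 3: x^-=[-0.7587, 0.8029, 0.9046]  P^-=[0.6077 -0.0195 -0.1870; -0.0195 0.4549 -0.0625; -0.1870 -0.0625 0.7038]  S=[0.9915 -0.1153; -0.1153 0.8336]  K=[0.5865 0.0796; -0.0598 0.5581; -0.0609 -0.2917]  nu=[1.6793, -3.0057]  x^+=[-0.0129, -0.9750, 1.6792]  P^+=[0.2721 0.0154 -0.1525; 0.0154 0.1840 0.0677; -0.1525 0.0677 0.6333]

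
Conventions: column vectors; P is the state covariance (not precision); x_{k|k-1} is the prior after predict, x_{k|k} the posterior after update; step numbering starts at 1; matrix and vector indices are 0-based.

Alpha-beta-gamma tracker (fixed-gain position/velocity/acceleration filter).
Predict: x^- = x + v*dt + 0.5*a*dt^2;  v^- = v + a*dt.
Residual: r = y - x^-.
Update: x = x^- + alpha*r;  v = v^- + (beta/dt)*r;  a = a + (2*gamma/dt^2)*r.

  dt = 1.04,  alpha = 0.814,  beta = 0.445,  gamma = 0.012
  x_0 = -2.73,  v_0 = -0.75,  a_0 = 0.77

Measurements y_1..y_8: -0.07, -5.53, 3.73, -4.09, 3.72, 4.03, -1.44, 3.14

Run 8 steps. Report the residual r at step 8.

resid = 2.9490

step 1: x_pred=-3.0936  r=3.0236  x^+=-0.6324  v^+=1.3445  a^+=0.8371
step 2: x_pred=1.2186  r=-6.7486  x^+=-4.2748  v^+=-0.6725  a^+=0.6873
step 3: x_pred=-4.6025  r=8.3325  x^+=2.1802  v^+=3.6076  a^+=0.8722
step 4: x_pred=6.4038  r=-10.4938  x^+=-2.1381  v^+=0.0246  a^+=0.6394
step 5: x_pred=-1.7668  r=5.4868  x^+=2.6995  v^+=3.0373  a^+=0.7611
step 6: x_pred=6.2699  r=-2.2399  x^+=4.4466  v^+=2.8705  a^+=0.7114
step 7: x_pred=7.8166  r=-9.2566  x^+=0.2817  v^+=-0.3504  a^+=0.5060
step 8: x_pred=0.1910  r=2.9490  x^+=2.5915  v^+=1.4377  a^+=0.5715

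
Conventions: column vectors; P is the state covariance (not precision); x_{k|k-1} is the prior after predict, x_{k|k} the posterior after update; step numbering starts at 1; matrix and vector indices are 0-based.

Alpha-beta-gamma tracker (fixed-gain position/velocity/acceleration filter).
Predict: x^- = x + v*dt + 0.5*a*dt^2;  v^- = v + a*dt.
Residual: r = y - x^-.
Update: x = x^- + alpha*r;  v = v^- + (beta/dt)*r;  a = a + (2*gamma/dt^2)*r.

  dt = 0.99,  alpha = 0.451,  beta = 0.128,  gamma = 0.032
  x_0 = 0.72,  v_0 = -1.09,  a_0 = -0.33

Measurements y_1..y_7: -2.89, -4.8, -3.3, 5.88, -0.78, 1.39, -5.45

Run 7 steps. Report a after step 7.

step 1: x_pred=-0.5208  r=-2.3692  x^+=-1.5893  v^+=-1.7230  a^+=-0.4847
step 2: x_pred=-3.5326  r=-1.2674  x^+=-4.1042  v^+=-2.3667  a^+=-0.5675
step 3: x_pred=-6.7254  r=3.4254  x^+=-5.1805  v^+=-2.4857  a^+=-0.3438
step 4: x_pred=-7.8098  r=13.6898  x^+=-1.6357  v^+=-1.0560  a^+=0.5501
step 5: x_pred=-2.4115  r=1.6315  x^+=-1.6757  v^+=-0.3004  a^+=0.6567
step 6: x_pred=-1.6513  r=3.0413  x^+=-0.2797  v^+=0.7429  a^+=0.8553
step 7: x_pred=0.8749  r=-6.3249  x^+=-1.9776  v^+=0.7719  a^+=0.4423

a_post = 0.4423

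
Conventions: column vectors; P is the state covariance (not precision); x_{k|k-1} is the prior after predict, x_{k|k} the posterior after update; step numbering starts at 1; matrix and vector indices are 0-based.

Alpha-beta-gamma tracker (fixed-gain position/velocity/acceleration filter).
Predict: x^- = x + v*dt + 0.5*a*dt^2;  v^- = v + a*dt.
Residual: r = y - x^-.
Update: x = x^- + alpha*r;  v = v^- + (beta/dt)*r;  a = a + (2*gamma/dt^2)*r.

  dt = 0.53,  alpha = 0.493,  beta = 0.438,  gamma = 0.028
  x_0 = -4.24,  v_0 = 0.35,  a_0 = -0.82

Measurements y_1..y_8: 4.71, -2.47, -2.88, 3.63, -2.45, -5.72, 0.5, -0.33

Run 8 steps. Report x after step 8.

step 1: x_pred=-4.1697  r=8.8797  x^+=0.2080  v^+=7.2537  a^+=0.9502
step 2: x_pred=4.1859  r=-6.6559  x^+=0.9046  v^+=2.2568  a^+=-0.3767
step 3: x_pred=2.0477  r=-4.9277  x^+=-0.3816  v^+=-2.0152  a^+=-1.3591
step 4: x_pred=-1.6406  r=5.2706  x^+=0.9578  v^+=1.6202  a^+=-0.3083
step 5: x_pred=1.7732  r=-4.2232  x^+=-0.3088  v^+=-2.0334  a^+=-1.1503
step 6: x_pred=-1.5481  r=-4.1719  x^+=-3.6048  v^+=-6.0907  a^+=-1.9820
step 7: x_pred=-7.1113  r=7.6113  x^+=-3.3589  v^+=-0.8511  a^+=-0.4646
step 8: x_pred=-3.8753  r=3.5453  x^+=-2.1274  v^+=1.8325  a^+=0.2422

x_post = -2.1274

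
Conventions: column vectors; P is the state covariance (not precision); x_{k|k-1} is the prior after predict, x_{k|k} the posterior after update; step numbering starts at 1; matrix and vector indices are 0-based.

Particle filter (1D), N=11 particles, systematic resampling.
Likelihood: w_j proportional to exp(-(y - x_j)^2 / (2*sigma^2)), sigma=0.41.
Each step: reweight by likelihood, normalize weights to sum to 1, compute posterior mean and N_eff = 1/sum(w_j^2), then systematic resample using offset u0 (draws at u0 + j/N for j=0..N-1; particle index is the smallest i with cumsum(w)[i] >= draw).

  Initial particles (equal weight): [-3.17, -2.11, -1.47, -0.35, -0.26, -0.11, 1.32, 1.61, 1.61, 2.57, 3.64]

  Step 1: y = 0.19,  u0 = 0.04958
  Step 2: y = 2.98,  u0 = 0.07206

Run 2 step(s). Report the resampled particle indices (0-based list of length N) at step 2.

step 1: w=[0.0000, 0.0000, 0.0002, 0.2386, 0.3110, 0.4346, 0.0127, 0.0014, 0.0014, 0.0000, 0.0000]  mean=-0.1911  Neff=2.9175  idx=[3, 3, 3, 4, 4, 4, 5, 5, 5, 5, 5]
step 2: w=[0.0020, 0.0020, 0.0020, 0.0114, 0.0114, 0.0114, 0.1920, 0.1920, 0.1920, 0.1920, 0.1920]  mean=-0.1165  Neff=5.4144  idx=[6, 6, 7, 7, 8, 8, 9, 9, 9, 10, 10]

resampled_idx = [6, 6, 7, 7, 8, 8, 9, 9, 9, 10, 10]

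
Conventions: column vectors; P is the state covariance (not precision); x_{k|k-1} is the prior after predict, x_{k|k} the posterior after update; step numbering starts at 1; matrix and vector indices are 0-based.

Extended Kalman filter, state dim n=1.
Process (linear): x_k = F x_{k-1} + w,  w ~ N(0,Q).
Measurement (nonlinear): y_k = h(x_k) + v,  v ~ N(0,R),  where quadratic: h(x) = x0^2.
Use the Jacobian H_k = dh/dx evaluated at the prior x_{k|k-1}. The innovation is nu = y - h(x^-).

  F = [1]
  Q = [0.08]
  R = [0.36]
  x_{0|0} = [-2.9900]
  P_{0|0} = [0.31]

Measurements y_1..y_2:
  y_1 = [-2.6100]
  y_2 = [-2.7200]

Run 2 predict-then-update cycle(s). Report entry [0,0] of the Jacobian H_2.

step 1: x^-=[-2.9900]  P^-=[0.3900]  H_jac=[-5.9800]  S=[14.3066]  K=[-0.1630]  nu=[-11.5501]  x^+=[-1.1071]  P^+=[0.0098]
step 2: x^-=[-1.1071]  P^-=[0.0898]  H_jac=[-2.2143]  S=[0.8004]  K=[-0.2485]  nu=[-3.9458]  x^+=[-0.1267]  P^+=[0.0404]

H_jac[0,0] = -2.2143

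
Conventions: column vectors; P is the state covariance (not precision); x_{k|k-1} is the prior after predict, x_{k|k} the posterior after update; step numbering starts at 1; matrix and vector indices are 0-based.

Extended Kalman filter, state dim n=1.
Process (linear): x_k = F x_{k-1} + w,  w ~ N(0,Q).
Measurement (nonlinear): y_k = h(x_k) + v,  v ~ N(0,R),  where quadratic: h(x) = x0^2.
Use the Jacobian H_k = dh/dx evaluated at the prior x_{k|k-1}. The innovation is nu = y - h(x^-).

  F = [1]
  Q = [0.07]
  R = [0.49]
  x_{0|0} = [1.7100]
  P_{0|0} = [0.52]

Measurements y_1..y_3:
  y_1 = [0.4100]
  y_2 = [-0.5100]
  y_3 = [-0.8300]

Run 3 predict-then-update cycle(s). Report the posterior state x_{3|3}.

step 1: x^-=[1.7100]  P^-=[0.5900]  H_jac=[3.4200]  S=[7.3909]  K=[0.2730]  nu=[-2.5141]  x^+=[1.0236]  P^+=[0.0391]
step 2: x^-=[1.0236]  P^-=[0.1091]  H_jac=[2.0472]  S=[0.9473]  K=[0.2358]  nu=[-1.5578]  x^+=[0.6563]  P^+=[0.0564]
step 3: x^-=[0.6563]  P^-=[0.1264]  H_jac=[1.3126]  S=[0.7078]  K=[0.2345]  nu=[-1.2607]  x^+=[0.3607]  P^+=[0.0875]

x_post = [0.3607]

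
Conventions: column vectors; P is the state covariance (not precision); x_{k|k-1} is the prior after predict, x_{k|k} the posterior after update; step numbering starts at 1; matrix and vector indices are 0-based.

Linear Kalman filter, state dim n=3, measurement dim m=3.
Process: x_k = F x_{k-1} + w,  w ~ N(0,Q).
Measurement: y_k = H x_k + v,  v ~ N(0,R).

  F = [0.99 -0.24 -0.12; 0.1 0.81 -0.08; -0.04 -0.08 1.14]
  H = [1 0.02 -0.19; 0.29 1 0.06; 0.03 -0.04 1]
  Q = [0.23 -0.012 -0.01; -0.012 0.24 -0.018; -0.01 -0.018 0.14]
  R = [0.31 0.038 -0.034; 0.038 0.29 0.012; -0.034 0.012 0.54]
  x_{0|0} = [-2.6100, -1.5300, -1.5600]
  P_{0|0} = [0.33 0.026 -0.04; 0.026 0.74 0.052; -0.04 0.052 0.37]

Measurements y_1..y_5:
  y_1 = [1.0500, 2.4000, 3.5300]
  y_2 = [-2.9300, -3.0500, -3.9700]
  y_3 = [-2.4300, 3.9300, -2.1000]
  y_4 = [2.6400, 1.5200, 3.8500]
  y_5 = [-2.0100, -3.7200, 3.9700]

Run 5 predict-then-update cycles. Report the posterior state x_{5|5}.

step 1: x^-=[-2.0295, -1.3755, -1.5516]  P^-=[0.6015 -0.0998 -0.1203; -0.0998 0.7293 -0.0584; -0.1203 -0.0584 0.6204]  S=[0.9764 0.1300 -0.2518; 0.1300 1.0030 -0.0699; -0.2518 -0.0699 1.1598]  K=[0.6538 -0.0136 0.0563; -0.1907 0.7141 -0.0764; -0.1132 -0.0058 0.5089]  nu=[2.8122, 4.4572, 5.0875]  x^+=[0.0350, 0.8823, 0.6935]  P^+=[0.2011 -0.0368 0.0005; -0.0368 0.2106 -0.0167; 0.0005 -0.0167 0.2779]
step 2: x^-=[-0.2603, 0.6627, 0.7186]  P^-=[0.4596 -0.0577 -0.0444; -0.0577 0.3782 -0.0718; -0.0444 -0.0718 0.5056]  S=[0.8031 0.1284 -0.1604; 0.1284 0.6650 -0.0544; -0.1604 -0.0544 1.0498]  K=[0.5941 0.0002 0.0638; -0.1506 0.5597 -0.0784; -0.0784 -0.0281 0.4696]  nu=[-2.5464, -3.6803, -4.6543]  x^+=[-2.0708, -0.6486, -1.1642]  P^+=[0.1840 -0.0304 0.0075; -0.0304 0.1658 -0.0230; 0.0075 -0.0230 0.2548]
step 3: x^-=[-1.7548, -0.6393, -1.1925]  P^-=[0.4349 -0.0461 -0.0322; -0.0461 0.3502 -0.0720; -0.0322 -0.0720 0.4758]  S=[0.7732 0.1327 -0.1438; 0.1327 0.6420 -0.0517; -0.1438 -0.0517 1.0207]  K=[0.5802 0.0069 0.0651; -0.1402 0.5407 -0.0780; -0.0702 -0.0309 0.4566]  nu=[-0.8890, 5.1497, -0.8805]  x^+=[-2.2925, 2.3383, -1.6911]  P^+=[0.1802 -0.0280 0.0090; -0.0280 0.1601 -0.0236; 0.0090 -0.0236 0.2473]
step 4: x^-=[-2.6278, 1.8000, -2.0232]  P^-=[0.4292 -0.0436 -0.0295; -0.0436 0.3468 -0.0714; -0.0295 -0.0714 0.4661]  S=[0.7661 0.1335 -0.1396; 0.1335 0.6396 -0.0508; -0.1396 -0.0508 1.0111]  K=[0.5768 0.0084 0.0653; -0.1382 0.5383 -0.0776; -0.0682 -0.0311 0.4519]  nu=[4.8474, 0.6034, 6.0240]  x^+=[0.5665, 0.9874, 0.3498]  P^+=[0.1792 -0.0274 0.0093; -0.0274 0.1593 -0.0236; 0.0093 -0.0236 0.2448]
step 5: x^-=[0.2819, 0.8284, 0.2971]  P^-=[0.4278 -0.0432 -0.0289; -0.0432 0.3463 -0.0711; -0.0289 -0.0711 0.4627]  S=[0.7644 0.1335 -0.1383; 0.1335 0.6394 -0.0505; -0.1383 -0.0505 1.0077]  K=[0.5760 0.0086 0.0653; -0.1378 0.5381 -0.0775; -0.0677 -0.0311 0.4503]  nu=[-2.2520, -4.6480, 3.6976]  x^+=[-0.8139, -1.6488, 2.2593]  P^+=[0.1790 -0.0273 0.0093; -0.0273 0.1592 -0.0235; 0.0093 -0.0235 0.2439]

x_post = [-0.8139, -1.6488, 2.2593]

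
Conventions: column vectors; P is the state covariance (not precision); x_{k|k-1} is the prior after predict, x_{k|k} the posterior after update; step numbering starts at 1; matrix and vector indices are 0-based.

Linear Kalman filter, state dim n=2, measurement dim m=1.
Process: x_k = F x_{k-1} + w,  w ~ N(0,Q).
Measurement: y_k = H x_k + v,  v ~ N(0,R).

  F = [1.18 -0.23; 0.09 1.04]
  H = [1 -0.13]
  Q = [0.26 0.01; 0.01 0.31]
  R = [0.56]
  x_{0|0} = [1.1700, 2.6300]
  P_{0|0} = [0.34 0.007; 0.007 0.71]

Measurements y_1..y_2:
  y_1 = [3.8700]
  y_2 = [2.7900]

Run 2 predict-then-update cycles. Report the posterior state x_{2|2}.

step 1: x^-=[0.7757, 2.8405]  P^-=[0.7672 -0.1153; -0.1153 1.0820]  S=[1.3754]  K=[0.5687; -0.1861]  nu=[3.4636]  x^+=[2.7453, 2.1960]  P^+=[0.3224 0.0303; 0.0303 1.0344]
step 2: x^-=[2.7344, 2.5309]  P^-=[0.7472 -0.1667; -0.1667 1.4371]  S=[1.3748]  K=[0.5592; -0.2571]  nu=[0.3846]  x^+=[2.9495, 2.4320]  P^+=[0.3172 0.0310; 0.0310 1.3462]

x_post = [2.9495, 2.4320]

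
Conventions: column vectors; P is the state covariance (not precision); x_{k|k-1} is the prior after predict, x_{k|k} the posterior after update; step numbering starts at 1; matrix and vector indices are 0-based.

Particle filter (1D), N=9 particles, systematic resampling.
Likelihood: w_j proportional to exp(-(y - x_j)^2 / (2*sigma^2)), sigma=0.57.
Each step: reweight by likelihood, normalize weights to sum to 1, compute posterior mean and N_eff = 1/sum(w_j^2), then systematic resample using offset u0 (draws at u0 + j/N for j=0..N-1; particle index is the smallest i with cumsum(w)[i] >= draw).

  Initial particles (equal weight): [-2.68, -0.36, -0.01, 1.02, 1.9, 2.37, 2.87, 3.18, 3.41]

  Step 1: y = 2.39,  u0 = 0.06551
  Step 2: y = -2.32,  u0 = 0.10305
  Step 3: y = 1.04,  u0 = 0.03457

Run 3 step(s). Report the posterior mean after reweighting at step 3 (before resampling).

post_mean = 1.9000

step 1: w=[0.0000, 0.0000, 0.0000, 0.0184, 0.2279, 0.3296, 0.2313, 0.1262, 0.0665]  mean=2.5251  Neff=4.2591  idx=[4, 4, 5, 5, 5, 6, 6, 7, 8]
step 2: w=[0.4988, 0.4988, 0.0008, 0.0008, 0.0008, 0.0000, 0.0000, 0.0000, 0.0000]  mean=1.9011  Neff=2.0095  idx=[0, 0, 0, 0, 1, 1, 1, 1, 1]
step 3: w=[0.1111, 0.1111, 0.1111, 0.1111, 0.1111, 0.1111, 0.1111, 0.1111, 0.1111]  mean=1.9000  Neff=9.0000  idx=[0, 1, 2, 3, 4, 5, 6, 7, 8]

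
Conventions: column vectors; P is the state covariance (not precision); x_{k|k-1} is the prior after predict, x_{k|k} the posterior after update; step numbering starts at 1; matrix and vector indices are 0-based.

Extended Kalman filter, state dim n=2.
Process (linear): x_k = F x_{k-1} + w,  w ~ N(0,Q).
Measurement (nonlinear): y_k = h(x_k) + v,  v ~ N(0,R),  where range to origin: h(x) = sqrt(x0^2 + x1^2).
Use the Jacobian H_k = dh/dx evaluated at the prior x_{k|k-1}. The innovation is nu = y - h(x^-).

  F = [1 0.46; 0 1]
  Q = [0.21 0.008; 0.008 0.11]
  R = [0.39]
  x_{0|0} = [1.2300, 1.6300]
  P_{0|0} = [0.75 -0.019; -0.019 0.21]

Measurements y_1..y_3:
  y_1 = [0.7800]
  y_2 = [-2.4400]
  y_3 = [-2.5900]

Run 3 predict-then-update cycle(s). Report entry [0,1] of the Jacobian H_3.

H_jac[0,1] = -0.0450

step 1: x^-=[1.9798, 1.6300]  P^-=[0.9870 0.0856; 0.0856 0.3200]  H_jac=[0.7720 0.6356]  S=[1.1915]  K=[0.6851; 0.2262]  nu=[-1.7845]  x^+=[0.7572, 1.2264]  P^+=[0.4276 -0.0990; -0.0990 0.2591]
step 2: x^-=[1.3213, 1.2264]  P^-=[0.6014 0.0281; 0.0281 0.3691]  H_jac=[0.7329 0.6803]  S=[0.9119]  K=[0.5043; 0.2979]  nu=[-4.2428]  x^+=[-0.8184, -0.0376]  P^+=[0.3694 -0.1089; -0.1089 0.2881]
step 3: x^-=[-0.8357, -0.0376]  P^-=[0.5402 0.0316; 0.0316 0.3981]  H_jac=[-0.9990 -0.0450]  S=[0.9328]  K=[-0.5801; -0.0531]  nu=[-3.4266]  x^+=[1.1520, 0.1443]  P^+=[0.2263 0.0029; 0.0029 0.3955]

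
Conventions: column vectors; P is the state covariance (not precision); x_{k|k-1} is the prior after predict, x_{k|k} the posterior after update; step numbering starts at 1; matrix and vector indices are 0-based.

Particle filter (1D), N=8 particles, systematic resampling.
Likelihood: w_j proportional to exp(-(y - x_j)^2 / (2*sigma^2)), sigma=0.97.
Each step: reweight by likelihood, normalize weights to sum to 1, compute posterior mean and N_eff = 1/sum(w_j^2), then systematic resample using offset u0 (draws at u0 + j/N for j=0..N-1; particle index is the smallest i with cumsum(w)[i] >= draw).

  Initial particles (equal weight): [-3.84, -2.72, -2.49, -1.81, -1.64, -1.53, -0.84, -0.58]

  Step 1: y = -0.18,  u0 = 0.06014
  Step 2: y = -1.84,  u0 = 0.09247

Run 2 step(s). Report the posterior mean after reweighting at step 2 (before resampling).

post_mean = -1.2242

step 1: w=[0.0003, 0.0118, 0.0213, 0.0886, 0.1172, 0.1381, 0.2886, 0.3341]  mean=-1.0864  Neff=4.2348  idx=[3, 4, 5, 6, 6, 7, 7, 7]
step 2: w=[0.1853, 0.1815, 0.1761, 0.1090, 0.1090, 0.0797, 0.0797, 0.0797]  mean=-1.2242  Neff=7.0872  idx=[0, 1, 1, 2, 3, 4, 6, 7]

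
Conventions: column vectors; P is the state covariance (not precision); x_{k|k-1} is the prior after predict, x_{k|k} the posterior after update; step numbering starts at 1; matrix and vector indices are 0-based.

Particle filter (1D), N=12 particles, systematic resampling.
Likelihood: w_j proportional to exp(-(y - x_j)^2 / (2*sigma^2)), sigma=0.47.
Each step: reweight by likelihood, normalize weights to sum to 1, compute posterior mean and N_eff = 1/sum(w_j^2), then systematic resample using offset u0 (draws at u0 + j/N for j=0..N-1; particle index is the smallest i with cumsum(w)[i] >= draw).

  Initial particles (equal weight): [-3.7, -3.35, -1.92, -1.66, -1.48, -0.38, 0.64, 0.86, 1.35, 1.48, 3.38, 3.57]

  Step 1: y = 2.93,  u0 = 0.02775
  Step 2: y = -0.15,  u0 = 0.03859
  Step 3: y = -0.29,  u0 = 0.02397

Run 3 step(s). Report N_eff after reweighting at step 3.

N_eff = 12.0000

step 1: w=[0.0000, 0.0000, 0.0000, 0.0000, 0.0000, 0.0000, 0.0000, 0.0001, 0.0034, 0.0082, 0.6079, 0.3804]  mean=3.4296  Neff=1.9443  idx=[10, 10, 10, 10, 10, 10, 10, 10, 11, 11, 11, 11]
step 2: w=[0.1223, 0.1223, 0.1223, 0.1223, 0.1223, 0.1223, 0.1223, 0.1223, 0.0054, 0.0054, 0.0054, 0.0054]  mean=3.3841  Neff=8.3497  idx=[0, 0, 1, 2, 3, 3, 4, 5, 5, 6, 7, 7]
step 3: w=[0.0833, 0.0833, 0.0833, 0.0833, 0.0833, 0.0833, 0.0833, 0.0833, 0.0833, 0.0833, 0.0833, 0.0833]  mean=3.3800  Neff=12.0000  idx=[0, 1, 2, 3, 4, 5, 6, 7, 8, 9, 10, 11]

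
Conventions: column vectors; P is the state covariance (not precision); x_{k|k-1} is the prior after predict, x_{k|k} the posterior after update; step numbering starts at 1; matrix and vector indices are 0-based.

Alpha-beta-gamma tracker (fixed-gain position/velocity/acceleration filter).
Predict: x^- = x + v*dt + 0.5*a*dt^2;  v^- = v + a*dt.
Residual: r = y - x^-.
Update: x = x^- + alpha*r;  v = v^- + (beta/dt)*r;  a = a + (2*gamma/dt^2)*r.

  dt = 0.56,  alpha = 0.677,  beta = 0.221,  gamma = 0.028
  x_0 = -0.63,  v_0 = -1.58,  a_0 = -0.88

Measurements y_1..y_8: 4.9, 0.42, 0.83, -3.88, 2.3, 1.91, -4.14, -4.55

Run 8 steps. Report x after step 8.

step 1: x_pred=-1.6528  r=6.5528  x^+=2.7835  v^+=0.5132  a^+=0.2901
step 2: x_pred=3.1163  r=-2.6963  x^+=1.2909  v^+=-0.3884  a^+=-0.1913
step 3: x_pred=1.0434  r=-0.2134  x^+=0.8989  v^+=-0.5798  a^+=-0.2295
step 4: x_pred=0.5383  r=-4.4183  x^+=-2.4529  v^+=-2.4519  a^+=-1.0184
step 5: x_pred=-3.9857  r=6.2857  x^+=0.2697  v^+=-0.5417  a^+=0.1040
step 6: x_pred=-0.0173  r=1.9273  x^+=1.2875  v^+=0.2772  a^+=0.4482
step 7: x_pred=1.5130  r=-5.6530  x^+=-2.3141  v^+=-1.7028  a^+=-0.5613
step 8: x_pred=-3.3556  r=-1.1944  x^+=-4.1642  v^+=-2.4884  a^+=-0.7746

x_post = -4.1642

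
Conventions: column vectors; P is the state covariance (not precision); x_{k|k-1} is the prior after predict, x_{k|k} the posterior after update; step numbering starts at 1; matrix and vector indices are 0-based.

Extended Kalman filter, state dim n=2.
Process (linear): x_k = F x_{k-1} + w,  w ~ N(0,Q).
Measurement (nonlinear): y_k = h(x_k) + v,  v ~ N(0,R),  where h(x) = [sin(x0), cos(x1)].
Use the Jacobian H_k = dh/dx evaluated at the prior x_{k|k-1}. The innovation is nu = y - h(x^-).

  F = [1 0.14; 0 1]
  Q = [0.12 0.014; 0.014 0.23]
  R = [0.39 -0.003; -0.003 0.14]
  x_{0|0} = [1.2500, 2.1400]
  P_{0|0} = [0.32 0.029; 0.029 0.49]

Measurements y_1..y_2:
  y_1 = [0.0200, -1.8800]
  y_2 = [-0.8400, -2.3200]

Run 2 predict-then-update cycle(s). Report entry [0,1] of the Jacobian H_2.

H_jac[0,1] = 0.0000

step 1: x^-=[1.5496, 2.1400]  P^-=[0.4577 0.1116; 0.1116 0.7200]  H_jac=[0.0212 0.0000; 0.0000 -0.8423]  S=[0.3902 -0.0050; -0.0050 0.6509]  K=[0.0230 -0.1443; -0.0059 -0.9319]  nu=[-0.9798, -1.3410]  x^+=[1.7205, 3.3954]  P^+=[0.4439 0.0241; 0.0241 0.1549]
step 2: x^-=[2.1959, 3.3954]  P^-=[0.5737 0.0597; 0.0597 0.3849]  H_jac=[-0.5851 0.0000; 0.0000 0.2511]  S=[0.5864 -0.0118; -0.0118 0.1643]  K=[-0.5714 0.0503; -0.0479 0.5849]  nu=[-1.6509, -1.3520]  x^+=[3.0712, 2.6837]  P^+=[0.3811 0.0349; 0.0349 0.3267]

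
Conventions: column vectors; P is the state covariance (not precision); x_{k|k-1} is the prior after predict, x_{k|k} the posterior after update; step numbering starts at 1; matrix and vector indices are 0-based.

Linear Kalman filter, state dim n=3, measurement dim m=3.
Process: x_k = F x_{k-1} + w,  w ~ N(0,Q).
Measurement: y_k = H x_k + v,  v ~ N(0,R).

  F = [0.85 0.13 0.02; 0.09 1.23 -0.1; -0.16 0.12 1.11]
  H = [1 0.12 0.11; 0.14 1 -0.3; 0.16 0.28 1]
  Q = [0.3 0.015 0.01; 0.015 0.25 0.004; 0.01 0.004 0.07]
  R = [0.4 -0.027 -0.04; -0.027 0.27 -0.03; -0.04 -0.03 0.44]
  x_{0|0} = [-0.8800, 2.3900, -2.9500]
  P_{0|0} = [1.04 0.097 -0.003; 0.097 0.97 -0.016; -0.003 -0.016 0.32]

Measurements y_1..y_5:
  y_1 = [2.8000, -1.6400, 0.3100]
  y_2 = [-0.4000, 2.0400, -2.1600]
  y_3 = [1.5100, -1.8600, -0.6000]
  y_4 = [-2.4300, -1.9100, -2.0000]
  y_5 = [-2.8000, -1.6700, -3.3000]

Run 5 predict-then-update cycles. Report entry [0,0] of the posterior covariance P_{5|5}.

P_post[0,0] = 0.2154

step 1: x^-=[-0.4963, 3.1555, -2.8469]  P^-=[1.0892 0.3516 -0.1065; 0.3516 1.7546 0.0566; -0.1065 0.0566 0.4979]  S=[1.5829 0.7116 0.2534; 0.7116 2.1642 0.4484; 0.2534 0.4484 1.1325]  K=[0.7008 0.0211 -0.0183; -0.0321 0.7889 0.2283; -0.0466 -0.1388 0.5040]  nu=[3.2308, -5.5801, 2.3528]  x^+=[1.6072, -0.8133, -1.0369]  P^+=[0.2963 -0.0733 -0.0636; -0.0733 0.2253 0.0267; -0.0636 0.0267 0.2305]
step 2: x^-=[1.2396, -0.7520, -1.5057]  P^-=[0.4997 0.0014 -0.0835; 0.0014 0.5739 0.0498; -0.0835 0.0498 0.3974]  S=[0.8961 0.1276 0.0259; 0.1276 0.8670 0.0609; 0.0259 0.0609 0.8964]  K=[0.5436 0.0327 -0.0215; -0.0112 0.6331 0.1924; -0.0337 -0.1204 0.4531]  nu=[-1.3838, 2.1667, -0.6421]  x^+=[0.5721, 0.5117, -2.0109]  P^+=[0.2298 -0.0535 -0.0539; -0.0535 0.1802 0.0242; -0.0539 0.0242 0.2062]
step 3: x^-=[0.5126, 0.8819, -2.2622]  P^-=[0.4556 0.0091 -0.0654; 0.0091 0.5097 0.0409; -0.0654 0.0409 0.3602]  S=[0.8562 0.1170 0.0320; 0.1170 0.8046 0.0481; 0.0320 0.0481 0.8546]  K=[0.5199 0.0400 -0.0099; -0.0027 0.6094 0.1823; -0.0244 -0.1170 0.4301]  nu=[1.1404, -3.4924, 1.3332]  x^+=[0.9525, -1.0062, -1.3079]  P^+=[0.2183 -0.0479 -0.0479; -0.0479 0.1723 0.0215; -0.0479 0.0215 0.1954]
step 4: x^-=[0.6527, -1.0211, -1.7249]  P^-=[0.4486 0.0125 -0.0584; 0.0125 0.4993 0.0370; -0.0584 0.0370 0.3434]  S=[0.8511 0.1165 0.0362; 0.1165 0.7952 0.0479; 0.0362 0.0479 0.8372]  K=[0.5158 0.0415 -0.0045; -0.0006 0.6055 0.1790; -0.0211 -0.1154 0.4189]  nu=[-2.7704, -1.4978, -0.0936]  x^+=[-0.8381, -1.9430, -1.5329]  P^+=[0.2160 -0.0465 -0.0454; -0.0465 0.1707 0.0203; -0.0454 0.0203 0.1902]
step 5: x^-=[-0.9956, -2.3120, -1.8006]  P^-=[0.4473 0.0133 -0.0560; 0.0133 0.4975 0.0358; -0.0560 0.0358 0.3357]  S=[0.8503 0.1164 0.0376; 0.1164 0.7934 0.0489; 0.0376 0.0489 0.8294]  K=[0.5151 0.0415 -0.0025; -0.0001 0.6049 0.1780; -0.0200 -0.1143 0.4136]  nu=[-1.3289, 0.2412, -0.6927]  x^+=[-1.6683, -2.2892, -2.0881]  P^+=[0.2154 -0.0461 -0.0445; -0.0461 0.1704 0.0199; -0.0445 0.0199 0.1878]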